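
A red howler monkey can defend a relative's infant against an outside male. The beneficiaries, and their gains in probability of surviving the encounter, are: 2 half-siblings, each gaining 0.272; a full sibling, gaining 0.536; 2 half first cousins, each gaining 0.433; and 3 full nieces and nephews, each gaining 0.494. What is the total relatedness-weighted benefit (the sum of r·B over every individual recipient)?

0.828625

r to a half-sibling = 1/4 (half-sibs share one parent — one path of length 2: r = (1/2)^2 = 1/4).
r to a full sibling = 0.5 (full sibs share both parents — two paths of length 2: r = 2·(1/2)^2 = 1/2).
r to a half first cousin = 0.0625 (half first cousins share one grandparent — one path of length 4: r = (1/2)^4 = 1/16).
r to a full niece or nephew = 1/4 (full aunt/uncle↔niece/nephew: two paths of length 3 through the shared grandparent pair: r = 2·(1/2)^3 = 1/4).
Summing one r·B term per recipient: 2·0.25·0.272 + 1·0.5·0.536 + 2·0.0625·0.433 + 3·0.25·0.494 = 0.828625.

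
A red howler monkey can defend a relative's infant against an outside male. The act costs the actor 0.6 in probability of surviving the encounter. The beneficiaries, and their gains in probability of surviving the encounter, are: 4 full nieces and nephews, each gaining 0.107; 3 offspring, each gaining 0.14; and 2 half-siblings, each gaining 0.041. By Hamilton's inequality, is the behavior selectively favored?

Hamilton's rule: the trait is favored when the sum of r·B over every recipient exceeds the actor's cost C.
r to a full niece or nephew = 0.25 (full aunt/uncle↔niece/nephew: two paths of length 3 through the shared grandparent pair: r = 2·(1/2)^3 = 1/4).
r to an offspring = 1/2 (one parent–offspring link: r = (1/2)^1 = 1/2).
r to a half-sibling = 1/4 (half-sibs share one parent — one path of length 2: r = (1/2)^2 = 1/4).
Summing one r·B term per recipient: 4·0.25·0.107 + 3·0.5·0.14 + 2·0.25·0.041 = 0.3375.
0.3375 < 0.6: the indirect benefit is less than the cost.

No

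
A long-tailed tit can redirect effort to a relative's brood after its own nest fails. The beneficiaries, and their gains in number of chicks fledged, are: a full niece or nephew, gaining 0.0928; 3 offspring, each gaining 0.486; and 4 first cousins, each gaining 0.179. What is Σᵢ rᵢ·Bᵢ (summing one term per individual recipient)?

0.8417

r to a full niece or nephew = 0.25 (full aunt/uncle↔niece/nephew: two paths of length 3 through the shared grandparent pair: r = 2·(1/2)^3 = 1/4).
r to an offspring = 1/2 (one parent–offspring link: r = (1/2)^1 = 1/2).
r to a first cousin = 1/8 (first cousins share one grandparent pair — two paths of length 4: r = 2·(1/2)^4 = 1/8).
Summing one r·B term per recipient: 1·0.25·0.0928 + 3·0.5·0.486 + 4·0.125·0.179 = 0.8417.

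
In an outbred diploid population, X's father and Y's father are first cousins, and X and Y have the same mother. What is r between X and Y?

With two independent routes of shared ancestry, r is the sum of the two contributions.
X and Y are related in two ways: second cousins through their fathers (r = 1/32) and half-sibs through their shared mother (r = 1/4).
r = 1/32 + 1/4 = 9/32 = 0.28125.

0.28125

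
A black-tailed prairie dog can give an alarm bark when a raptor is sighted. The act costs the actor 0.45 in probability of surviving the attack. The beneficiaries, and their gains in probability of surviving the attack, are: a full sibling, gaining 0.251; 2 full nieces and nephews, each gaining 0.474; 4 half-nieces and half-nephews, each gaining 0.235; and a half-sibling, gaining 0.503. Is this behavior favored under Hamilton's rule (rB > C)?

Hamilton's rule: the trait is favored when the sum of r·B over every recipient exceeds the actor's cost C.
r to a full sibling = 0.5 (full sibs share both parents — two paths of length 2: r = 2·(1/2)^2 = 1/2).
r to a full niece or nephew = 1/4 (full aunt/uncle↔niece/nephew: two paths of length 3 through the shared grandparent pair: r = 2·(1/2)^3 = 1/4).
r to a half-niece or half-nephew = 1/8 (half-aunt/uncle↔niece/nephew: one path of length 3: r = (1/2)^3 = 1/8).
r to a half-sibling = 0.25 (half-sibs share one parent — one path of length 2: r = (1/2)^2 = 1/4).
Summing one r·B term per recipient: 1·0.5·0.251 + 2·0.25·0.474 + 4·0.125·0.235 + 1·0.25·0.503 = 0.60575.
0.60575 > 0.45: the indirect benefit exceeds the cost.

Yes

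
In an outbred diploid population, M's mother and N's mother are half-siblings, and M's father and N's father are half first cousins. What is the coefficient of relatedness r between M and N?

0.078125

Relatedness sums over independent paths through distinct common ancestors.
M and N are related in two ways: half first cousins through their mothers (r = 1/16) and half second cousins through their fathers (r = 1/64).
r = 1/16 + 1/64 = 5/64 = 0.078125.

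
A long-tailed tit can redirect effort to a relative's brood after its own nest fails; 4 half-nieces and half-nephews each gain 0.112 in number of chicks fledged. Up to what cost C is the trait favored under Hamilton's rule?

0.056

r to a half-niece or half-nephew = 1/8 (half-aunt/uncle↔niece/nephew: one path of length 3: r = (1/2)^3 = 1/8).
Hamilton's rule: n·r·B > C, so the trait is favored while C < n·r·B = 4·0.125·0.112 = 0.056.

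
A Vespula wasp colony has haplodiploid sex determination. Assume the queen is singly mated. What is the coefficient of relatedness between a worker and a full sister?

0.75

Haplodiploid full sisters inherit their father's entire haploid genome identically (contributing 1/2) and on average half of their mother's contribution (1/2 · 1/2 = 1/4); r = 1/2 + 1/4 = 3/4.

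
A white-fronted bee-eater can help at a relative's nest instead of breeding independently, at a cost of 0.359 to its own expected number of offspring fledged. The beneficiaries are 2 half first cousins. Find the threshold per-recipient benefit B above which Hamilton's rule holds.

r to a half first cousin = 0.0625 (half first cousins share one grandparent — one path of length 4: r = (1/2)^4 = 1/16).
Hamilton's rule with n recipients of equal r: n·r·B > C, so B > C/(n·r) = 0.359/(2·0.0625) = 2.872.

2.872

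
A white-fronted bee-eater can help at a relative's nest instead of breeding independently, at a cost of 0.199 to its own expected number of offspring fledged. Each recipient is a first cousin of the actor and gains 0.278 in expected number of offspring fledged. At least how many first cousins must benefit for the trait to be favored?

6

r to a first cousin = 1/8 (first cousins share one grandparent pair — two paths of length 4: r = 2·(1/2)^4 = 1/8).
Hamilton's rule: n·r·B > C  ⇒  n > C/(r·B) = 0.199/(0.125·0.278) = 5.727.
The smallest integer exceeding 5.727 is 6.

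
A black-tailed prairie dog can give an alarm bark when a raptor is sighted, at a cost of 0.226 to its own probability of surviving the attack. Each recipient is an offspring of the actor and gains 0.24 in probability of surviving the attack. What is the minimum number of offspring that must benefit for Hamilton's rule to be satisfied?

r to an offspring = 1/2 (one parent–offspring link: r = (1/2)^1 = 1/2).
Hamilton's rule: n·r·B > C  ⇒  n > C/(r·B) = 0.226/(0.5·0.24) = 1.883.
The smallest integer exceeding 1.883 is 2.

2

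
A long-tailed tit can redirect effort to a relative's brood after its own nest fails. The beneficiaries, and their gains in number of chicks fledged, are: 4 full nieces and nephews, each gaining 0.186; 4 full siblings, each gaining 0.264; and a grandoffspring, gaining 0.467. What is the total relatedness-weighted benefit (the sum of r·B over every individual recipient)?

0.83075

r to a full niece or nephew = 0.25 (full aunt/uncle↔niece/nephew: two paths of length 3 through the shared grandparent pair: r = 2·(1/2)^3 = 1/4).
r to a full sibling = 1/2 (full sibs share both parents — two paths of length 2: r = 2·(1/2)^2 = 1/2).
r to a grandoffspring = 0.25 (two parent–offspring links: r = (1/2)^2 = 1/4).
Summing one r·B term per recipient: 4·0.25·0.186 + 4·0.5·0.264 + 1·0.25·0.467 = 0.83075.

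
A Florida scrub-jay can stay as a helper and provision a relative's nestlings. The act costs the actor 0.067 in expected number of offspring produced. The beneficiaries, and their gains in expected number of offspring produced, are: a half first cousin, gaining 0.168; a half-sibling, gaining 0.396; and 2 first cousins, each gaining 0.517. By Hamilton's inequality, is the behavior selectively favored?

Hamilton's rule: the trait is favored when the sum of r·B over every recipient exceeds the actor's cost C.
r to a half first cousin = 1/16 (half first cousins share one grandparent — one path of length 4: r = (1/2)^4 = 1/16).
r to a half-sibling = 1/4 (half-sibs share one parent — one path of length 2: r = (1/2)^2 = 1/4).
r to a first cousin = 1/8 (first cousins share one grandparent pair — two paths of length 4: r = 2·(1/2)^4 = 1/8).
Summing one r·B term per recipient: 1·0.0625·0.168 + 1·0.25·0.396 + 2·0.125·0.517 = 0.23875.
0.23875 > 0.067: the indirect benefit exceeds the cost.

Yes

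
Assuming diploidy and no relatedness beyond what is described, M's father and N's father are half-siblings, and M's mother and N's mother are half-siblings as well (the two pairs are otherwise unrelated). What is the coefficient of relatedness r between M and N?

0.125

Relatedness sums over independent paths through distinct common ancestors.
M and N are related in two ways: half first cousins through their fathers (r = 1/16) and half first cousins through their mothers (r = 1/16).
r = 1/16 + 1/16 = 1/8 = 0.125.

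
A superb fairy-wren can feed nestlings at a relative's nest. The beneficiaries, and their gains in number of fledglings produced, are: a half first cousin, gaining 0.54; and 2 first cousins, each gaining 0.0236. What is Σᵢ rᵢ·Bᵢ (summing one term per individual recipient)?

r to a half first cousin = 1/16 (half first cousins share one grandparent — one path of length 4: r = (1/2)^4 = 1/16).
r to a first cousin = 1/8 (first cousins share one grandparent pair — two paths of length 4: r = 2·(1/2)^4 = 1/8).
Summing one r·B term per recipient: 1·0.0625·0.54 + 2·0.125·0.0236 = 0.03965.

0.03965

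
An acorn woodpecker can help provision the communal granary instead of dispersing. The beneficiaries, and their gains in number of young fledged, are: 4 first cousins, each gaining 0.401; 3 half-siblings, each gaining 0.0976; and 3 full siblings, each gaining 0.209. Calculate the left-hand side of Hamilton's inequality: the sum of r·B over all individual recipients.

0.5872

r to a first cousin = 0.125 (first cousins share one grandparent pair — two paths of length 4: r = 2·(1/2)^4 = 1/8).
r to a half-sibling = 1/4 (half-sibs share one parent — one path of length 2: r = (1/2)^2 = 1/4).
r to a full sibling = 0.5 (full sibs share both parents — two paths of length 2: r = 2·(1/2)^2 = 1/2).
Summing one r·B term per recipient: 4·0.125·0.401 + 3·0.25·0.0976 + 3·0.5·0.209 = 0.5872.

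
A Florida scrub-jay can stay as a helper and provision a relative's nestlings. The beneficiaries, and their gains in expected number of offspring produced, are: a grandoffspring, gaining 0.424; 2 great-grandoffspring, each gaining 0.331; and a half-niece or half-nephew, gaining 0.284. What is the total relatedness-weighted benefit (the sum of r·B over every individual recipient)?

0.22425

r to a grandoffspring = 0.25 (two parent–offspring links: r = (1/2)^2 = 1/4).
r to a great-grandoffspring = 1/8 (three parent–offspring links: r = (1/2)^3 = 1/8).
r to a half-niece or half-nephew = 0.125 (half-aunt/uncle↔niece/nephew: one path of length 3: r = (1/2)^3 = 1/8).
Summing one r·B term per recipient: 1·0.25·0.424 + 2·0.125·0.331 + 1·0.125·0.284 = 0.22425.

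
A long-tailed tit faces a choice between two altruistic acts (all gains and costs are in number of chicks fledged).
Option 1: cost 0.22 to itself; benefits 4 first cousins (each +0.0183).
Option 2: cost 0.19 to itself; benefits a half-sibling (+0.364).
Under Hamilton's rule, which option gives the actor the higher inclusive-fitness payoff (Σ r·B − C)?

Option 1: r to a first cousin = 0.125.
Option 1: Σ r·B − C = (4·0.125·0.0183) − 0.22 = -0.21085.
Option 2: r to a half-sibling = 0.25.
Option 2: Σ r·B − C = (1·0.25·0.364) − 0.19 = -0.099.
Option 2 has the higher net inclusive-fitness payoff.

Option 2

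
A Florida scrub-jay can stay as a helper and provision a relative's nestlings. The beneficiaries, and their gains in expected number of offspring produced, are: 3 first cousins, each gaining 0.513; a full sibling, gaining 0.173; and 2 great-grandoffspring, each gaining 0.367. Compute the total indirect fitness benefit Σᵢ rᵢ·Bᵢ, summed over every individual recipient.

0.370625

r to a first cousin = 0.125 (first cousins share one grandparent pair — two paths of length 4: r = 2·(1/2)^4 = 1/8).
r to a full sibling = 0.5 (full sibs share both parents — two paths of length 2: r = 2·(1/2)^2 = 1/2).
r to a great-grandoffspring = 1/8 (three parent–offspring links: r = (1/2)^3 = 1/8).
Summing one r·B term per recipient: 3·0.125·0.513 + 1·0.5·0.173 + 2·0.125·0.367 = 0.370625.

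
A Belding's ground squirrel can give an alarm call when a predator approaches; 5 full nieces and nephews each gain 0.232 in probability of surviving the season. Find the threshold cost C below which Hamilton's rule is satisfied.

r to a full niece or nephew = 1/4 (full aunt/uncle↔niece/nephew: two paths of length 3 through the shared grandparent pair: r = 2·(1/2)^3 = 1/4).
Hamilton's rule: n·r·B > C, so the trait is favored while C < n·r·B = 5·0.25·0.232 = 0.29.

0.29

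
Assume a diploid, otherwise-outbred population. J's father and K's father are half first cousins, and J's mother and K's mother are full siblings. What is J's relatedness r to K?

0.140625

Independent pedigree routes through distinct common ancestors add.
J and K are related in two ways: half second cousins through their fathers (r = 1/64) and first cousins through their mothers (r = 1/8).
r = 1/64 + 1/8 = 9/64 = 0.140625.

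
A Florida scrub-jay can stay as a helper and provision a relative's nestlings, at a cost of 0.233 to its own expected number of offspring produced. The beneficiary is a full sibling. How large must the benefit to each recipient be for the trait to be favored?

0.466

r to a full sibling = 0.5 (full sibs share both parents — two paths of length 2: r = 2·(1/2)^2 = 1/2).
Hamilton's rule with n recipients of equal r: n·r·B > C, so B > C/(n·r) = 0.233/(1·0.5) = 0.466.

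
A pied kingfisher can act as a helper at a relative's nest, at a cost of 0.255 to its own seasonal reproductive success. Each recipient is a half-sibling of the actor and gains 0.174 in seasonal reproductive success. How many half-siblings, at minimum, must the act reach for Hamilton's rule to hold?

r to a half-sibling = 0.25 (half-sibs share one parent — one path of length 2: r = (1/2)^2 = 1/4).
Hamilton's rule: n·r·B > C  ⇒  n > C/(r·B) = 0.255/(0.25·0.174) = 5.862.
The smallest integer exceeding 5.862 is 6.

6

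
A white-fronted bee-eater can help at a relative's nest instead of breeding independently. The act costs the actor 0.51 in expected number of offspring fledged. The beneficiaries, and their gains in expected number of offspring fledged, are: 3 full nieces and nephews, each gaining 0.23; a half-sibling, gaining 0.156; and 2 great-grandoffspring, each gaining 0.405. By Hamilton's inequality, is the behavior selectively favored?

No

Hamilton's rule: the trait is favored when the sum of r·B over every recipient exceeds the actor's cost C.
r to a full niece or nephew = 1/4 (full aunt/uncle↔niece/nephew: two paths of length 3 through the shared grandparent pair: r = 2·(1/2)^3 = 1/4).
r to a half-sibling = 0.25 (half-sibs share one parent — one path of length 2: r = (1/2)^2 = 1/4).
r to a great-grandoffspring = 0.125 (three parent–offspring links: r = (1/2)^3 = 1/8).
Summing one r·B term per recipient: 3·0.25·0.23 + 1·0.25·0.156 + 2·0.125·0.405 = 0.31275.
0.31275 < 0.51: the indirect benefit is less than the cost.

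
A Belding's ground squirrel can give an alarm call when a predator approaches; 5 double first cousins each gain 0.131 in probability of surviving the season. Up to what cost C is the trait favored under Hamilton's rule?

r to a double first cousin = 1/4 (double first cousins share both grandparent pairs — four paths of length 4: r = 4·(1/2)^4 = 1/4).
Hamilton's rule: n·r·B > C, so the trait is favored while C < n·r·B = 5·0.25·0.131 = 0.16375.

0.16375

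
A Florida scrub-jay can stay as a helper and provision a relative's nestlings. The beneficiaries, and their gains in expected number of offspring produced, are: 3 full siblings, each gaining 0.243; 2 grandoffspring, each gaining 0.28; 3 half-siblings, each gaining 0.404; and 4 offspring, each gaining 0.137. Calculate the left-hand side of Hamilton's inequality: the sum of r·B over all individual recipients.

1.0815

r to a full sibling = 1/2 (full sibs share both parents — two paths of length 2: r = 2·(1/2)^2 = 1/2).
r to a grandoffspring = 1/4 (two parent–offspring links: r = (1/2)^2 = 1/4).
r to a half-sibling = 0.25 (half-sibs share one parent — one path of length 2: r = (1/2)^2 = 1/4).
r to an offspring = 0.5 (one parent–offspring link: r = (1/2)^1 = 1/2).
Summing one r·B term per recipient: 3·0.5·0.243 + 2·0.25·0.28 + 3·0.25·0.404 + 4·0.5·0.137 = 1.0815.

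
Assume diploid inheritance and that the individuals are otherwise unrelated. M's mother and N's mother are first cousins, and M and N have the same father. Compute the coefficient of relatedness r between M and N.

Relatedness sums over independent paths through distinct common ancestors.
M and N are related in two ways: second cousins through their mothers (r = 1/32) and half-sibs through their shared father (r = 1/4).
r = 1/32 + 1/4 = 0.28125.

0.28125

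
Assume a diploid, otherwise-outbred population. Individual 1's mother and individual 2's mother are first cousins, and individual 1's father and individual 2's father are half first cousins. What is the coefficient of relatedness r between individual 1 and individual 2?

0.046875

Wright's path rule: contributions from independent ancestry routes add.
Individual 1 and individual 2 are related in two ways: second cousins through their mothers (r = 1/32) and half second cousins through their fathers (r = 1/64).
r = 1/32 + 1/64 = 0.046875.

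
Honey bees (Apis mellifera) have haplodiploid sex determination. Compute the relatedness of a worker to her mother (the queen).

One meiotic link between diploid queen and diploid daughter: r = 1/2.

0.5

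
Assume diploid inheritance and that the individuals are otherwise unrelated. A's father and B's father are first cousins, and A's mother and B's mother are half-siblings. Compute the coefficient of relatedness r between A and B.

0.09375

With two independent routes of shared ancestry, r is the sum of the two contributions.
A and B are related in two ways: second cousins through their fathers (r = 1/32) and half first cousins through their mothers (r = 1/16).
r = 1/32 + 1/16 = 3/32 = 0.09375.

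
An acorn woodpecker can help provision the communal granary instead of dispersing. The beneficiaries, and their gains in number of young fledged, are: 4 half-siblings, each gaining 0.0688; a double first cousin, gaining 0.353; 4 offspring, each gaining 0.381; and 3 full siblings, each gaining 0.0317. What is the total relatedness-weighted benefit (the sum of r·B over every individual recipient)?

r to a half-sibling = 1/4 (half-sibs share one parent — one path of length 2: r = (1/2)^2 = 1/4).
r to a double first cousin = 1/4 (double first cousins share both grandparent pairs — four paths of length 4: r = 4·(1/2)^4 = 1/4).
r to an offspring = 1/2 (one parent–offspring link: r = (1/2)^1 = 1/2).
r to a full sibling = 1/2 (full sibs share both parents — two paths of length 2: r = 2·(1/2)^2 = 1/2).
Summing one r·B term per recipient: 4·0.25·0.0688 + 1·0.25·0.353 + 4·0.5·0.381 + 3·0.5·0.0317 = 0.9666.

0.9666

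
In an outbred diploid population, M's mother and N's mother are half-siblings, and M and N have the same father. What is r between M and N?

Relatedness sums over independent paths through distinct common ancestors.
M and N are related in two ways: half first cousins through their mothers (r = 1/16) and half-sibs through their shared father (r = 1/4).
r = 1/16 + 1/4 = 5/16 = 0.3125.

0.3125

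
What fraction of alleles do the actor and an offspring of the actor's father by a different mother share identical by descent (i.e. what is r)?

Each parent–offspring link contributes a factor of 1/2, and independent paths through distinct common ancestors add.
Half-sibs share one parent — one path of length 2: r = (1/2)^2 = 1/4.

0.25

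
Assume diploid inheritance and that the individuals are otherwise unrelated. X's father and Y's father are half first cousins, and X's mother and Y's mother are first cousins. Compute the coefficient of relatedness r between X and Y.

Relatedness sums over independent paths through distinct common ancestors.
X and Y are related in two ways: half second cousins through their fathers (r = 1/64) and second cousins through their mothers (r = 1/32).
r = 1/64 + 1/32 = 3/64 = 0.046875.

0.046875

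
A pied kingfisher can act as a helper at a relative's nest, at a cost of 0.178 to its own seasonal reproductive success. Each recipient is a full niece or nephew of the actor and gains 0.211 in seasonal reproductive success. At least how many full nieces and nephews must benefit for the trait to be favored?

r to a full niece or nephew = 1/4 (full aunt/uncle↔niece/nephew: two paths of length 3 through the shared grandparent pair: r = 2·(1/2)^3 = 1/4).
Hamilton's rule: n·r·B > C  ⇒  n > C/(r·B) = 0.178/(0.25·0.211) = 3.374.
The smallest integer exceeding 3.374 is 4.

4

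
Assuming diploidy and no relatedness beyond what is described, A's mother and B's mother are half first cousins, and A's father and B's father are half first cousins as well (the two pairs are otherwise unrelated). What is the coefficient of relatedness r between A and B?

0.03125

Wright's path rule: contributions from independent ancestry routes add.
A and B are related in two ways: half second cousins through their mothers (r = 1/64) and half second cousins through their fathers (r = 1/64).
r = 1/64 + 1/64 = 0.03125.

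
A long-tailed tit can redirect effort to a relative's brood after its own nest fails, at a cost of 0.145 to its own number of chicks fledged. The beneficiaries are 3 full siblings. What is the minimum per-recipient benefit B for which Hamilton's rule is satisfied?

0.0967

r to a full sibling = 1/2 (full sibs share both parents — two paths of length 2: r = 2·(1/2)^2 = 1/2).
Hamilton's rule with n recipients of equal r: n·r·B > C, so B > C/(n·r) = 0.145/(3·0.5) = 0.0967.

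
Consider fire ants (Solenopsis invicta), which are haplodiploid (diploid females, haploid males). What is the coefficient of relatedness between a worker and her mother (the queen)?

One meiotic link between diploid queen and diploid daughter: r = 1/2.

0.5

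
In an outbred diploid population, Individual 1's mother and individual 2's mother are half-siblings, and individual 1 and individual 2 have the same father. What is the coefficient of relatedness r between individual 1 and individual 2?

0.3125

Wright's path rule: contributions from independent ancestry routes add.
Individual 1 and individual 2 are related in two ways: half first cousins through their mothers (r = 1/16) and half-sibs through their shared father (r = 1/4).
r = 1/16 + 1/4 = 5/16 = 0.3125.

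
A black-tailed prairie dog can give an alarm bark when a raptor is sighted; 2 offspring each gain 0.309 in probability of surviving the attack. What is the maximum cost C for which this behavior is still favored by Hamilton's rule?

0.309

r to an offspring = 0.5 (one parent–offspring link: r = (1/2)^1 = 1/2).
Hamilton's rule: n·r·B > C, so the trait is favored while C < n·r·B = 2·0.5·0.309 = 0.309.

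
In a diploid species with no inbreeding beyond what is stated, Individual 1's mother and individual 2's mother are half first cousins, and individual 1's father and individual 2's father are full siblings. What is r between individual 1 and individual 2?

Independent pedigree routes through distinct common ancestors add.
Individual 1 and individual 2 are related in two ways: half second cousins through their mothers (r = 1/64) and first cousins through their fathers (r = 1/8).
r = 1/64 + 1/8 = 0.140625.

0.140625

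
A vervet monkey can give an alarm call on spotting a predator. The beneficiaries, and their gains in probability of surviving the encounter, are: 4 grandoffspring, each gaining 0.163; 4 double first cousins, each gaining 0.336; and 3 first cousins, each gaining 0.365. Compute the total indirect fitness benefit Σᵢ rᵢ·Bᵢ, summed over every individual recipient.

r to a grandoffspring = 1/4 (two parent–offspring links: r = (1/2)^2 = 1/4).
r to a double first cousin = 1/4 (double first cousins share both grandparent pairs — four paths of length 4: r = 4·(1/2)^4 = 1/4).
r to a first cousin = 0.125 (first cousins share one grandparent pair — two paths of length 4: r = 2·(1/2)^4 = 1/8).
Summing one r·B term per recipient: 4·0.25·0.163 + 4·0.25·0.336 + 3·0.125·0.365 = 0.635875.

0.635875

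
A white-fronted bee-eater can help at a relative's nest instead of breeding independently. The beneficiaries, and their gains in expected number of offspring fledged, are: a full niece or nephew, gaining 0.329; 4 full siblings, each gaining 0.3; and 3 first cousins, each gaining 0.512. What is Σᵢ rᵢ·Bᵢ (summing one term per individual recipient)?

0.87425

r to a full niece or nephew = 0.25 (full aunt/uncle↔niece/nephew: two paths of length 3 through the shared grandparent pair: r = 2·(1/2)^3 = 1/4).
r to a full sibling = 1/2 (full sibs share both parents — two paths of length 2: r = 2·(1/2)^2 = 1/2).
r to a first cousin = 1/8 (first cousins share one grandparent pair — two paths of length 4: r = 2·(1/2)^4 = 1/8).
Summing one r·B term per recipient: 1·0.25·0.329 + 4·0.5·0.3 + 3·0.125·0.512 = 0.87425.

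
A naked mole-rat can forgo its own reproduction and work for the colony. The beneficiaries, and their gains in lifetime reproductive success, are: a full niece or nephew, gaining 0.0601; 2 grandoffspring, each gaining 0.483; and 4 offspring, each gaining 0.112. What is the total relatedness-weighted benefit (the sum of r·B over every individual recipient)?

0.480525

r to a full niece or nephew = 0.25 (full aunt/uncle↔niece/nephew: two paths of length 3 through the shared grandparent pair: r = 2·(1/2)^3 = 1/4).
r to a grandoffspring = 1/4 (two parent–offspring links: r = (1/2)^2 = 1/4).
r to an offspring = 1/2 (one parent–offspring link: r = (1/2)^1 = 1/2).
Summing one r·B term per recipient: 1·0.25·0.0601 + 2·0.25·0.483 + 4·0.5·0.112 = 0.480525.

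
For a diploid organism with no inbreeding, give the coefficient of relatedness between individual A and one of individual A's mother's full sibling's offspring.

0.125

Each parent–offspring link contributes a factor of 1/2, and independent paths through distinct common ancestors add.
First cousins share one grandparent pair — two paths of length 4: r = 2·(1/2)^4 = 1/8.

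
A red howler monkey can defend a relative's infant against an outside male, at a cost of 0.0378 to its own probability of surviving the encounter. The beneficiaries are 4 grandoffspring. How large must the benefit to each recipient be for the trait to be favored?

0.0378

r to a grandoffspring = 0.25 (two parent–offspring links: r = (1/2)^2 = 1/4).
Hamilton's rule with n recipients of equal r: n·r·B > C, so B > C/(n·r) = 0.0378/(4·0.25) = 0.0378.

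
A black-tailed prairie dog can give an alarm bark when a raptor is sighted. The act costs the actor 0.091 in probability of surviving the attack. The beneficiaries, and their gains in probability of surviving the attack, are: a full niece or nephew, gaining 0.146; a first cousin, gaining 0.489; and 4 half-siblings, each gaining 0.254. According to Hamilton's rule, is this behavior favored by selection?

Yes

Hamilton's rule: the trait is favored when the sum of r·B over every recipient exceeds the actor's cost C.
r to a full niece or nephew = 0.25 (full aunt/uncle↔niece/nephew: two paths of length 3 through the shared grandparent pair: r = 2·(1/2)^3 = 1/4).
r to a first cousin = 0.125 (first cousins share one grandparent pair — two paths of length 4: r = 2·(1/2)^4 = 1/8).
r to a half-sibling = 1/4 (half-sibs share one parent — one path of length 2: r = (1/2)^2 = 1/4).
Summing one r·B term per recipient: 1·0.25·0.146 + 1·0.125·0.489 + 4·0.25·0.254 = 0.351625.
0.351625 > 0.091: the indirect benefit exceeds the cost.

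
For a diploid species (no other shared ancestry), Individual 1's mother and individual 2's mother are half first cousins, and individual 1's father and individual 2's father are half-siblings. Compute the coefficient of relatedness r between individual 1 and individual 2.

0.078125

Relatedness sums over independent paths through distinct common ancestors.
Individual 1 and individual 2 are related in two ways: half second cousins through their mothers (r = 1/64) and half first cousins through their fathers (r = 1/16).
r = 1/64 + 1/16 = 5/64 = 0.078125.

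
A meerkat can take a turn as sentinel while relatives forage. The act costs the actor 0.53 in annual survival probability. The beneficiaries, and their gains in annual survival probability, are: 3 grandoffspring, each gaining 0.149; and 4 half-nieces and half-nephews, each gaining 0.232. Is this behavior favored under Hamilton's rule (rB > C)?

No

Hamilton's rule: the trait is favored when the sum of r·B over every recipient exceeds the actor's cost C.
r to a grandoffspring = 1/4 (two parent–offspring links: r = (1/2)^2 = 1/4).
r to a half-niece or half-nephew = 1/8 (half-aunt/uncle↔niece/nephew: one path of length 3: r = (1/2)^3 = 1/8).
Summing one r·B term per recipient: 3·0.25·0.149 + 4·0.125·0.232 = 0.22775.
0.22775 < 0.53: the indirect benefit is less than the cost.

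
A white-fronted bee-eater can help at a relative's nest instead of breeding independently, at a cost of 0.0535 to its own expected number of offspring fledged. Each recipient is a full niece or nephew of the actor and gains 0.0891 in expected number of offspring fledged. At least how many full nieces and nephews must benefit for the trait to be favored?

r to a full niece or nephew = 1/4 (full aunt/uncle↔niece/nephew: two paths of length 3 through the shared grandparent pair: r = 2·(1/2)^3 = 1/4).
Hamilton's rule: n·r·B > C  ⇒  n > C/(r·B) = 0.0535/(0.25·0.0891) = 2.402.
The smallest integer exceeding 2.402 is 3.

3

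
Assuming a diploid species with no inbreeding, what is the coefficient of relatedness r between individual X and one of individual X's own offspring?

0.5

Each parent–offspring link contributes a factor of 1/2, and independent paths through distinct common ancestors add.
One parent–offspring link: r = (1/2)^1 = 1/2.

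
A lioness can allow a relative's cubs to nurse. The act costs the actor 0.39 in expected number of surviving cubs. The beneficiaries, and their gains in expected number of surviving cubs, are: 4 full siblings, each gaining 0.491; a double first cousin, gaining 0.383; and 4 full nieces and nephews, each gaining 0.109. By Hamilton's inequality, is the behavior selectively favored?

Yes

Hamilton's rule: the trait is favored when the sum of r·B over every recipient exceeds the actor's cost C.
r to a full sibling = 0.5 (full sibs share both parents — two paths of length 2: r = 2·(1/2)^2 = 1/2).
r to a double first cousin = 1/4 (double first cousins share both grandparent pairs — four paths of length 4: r = 4·(1/2)^4 = 1/4).
r to a full niece or nephew = 1/4 (full aunt/uncle↔niece/nephew: two paths of length 3 through the shared grandparent pair: r = 2·(1/2)^3 = 1/4).
Summing one r·B term per recipient: 4·0.5·0.491 + 1·0.25·0.383 + 4·0.25·0.109 = 1.18675.
1.18675 > 0.39: the indirect benefit exceeds the cost.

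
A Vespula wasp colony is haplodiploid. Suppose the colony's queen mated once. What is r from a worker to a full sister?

0.75

Haplodiploid full sisters inherit their father's entire haploid genome identically (contributing 1/2) and on average half of their mother's contribution (1/2 · 1/2 = 1/4); r = 1/2 + 1/4 = 3/4.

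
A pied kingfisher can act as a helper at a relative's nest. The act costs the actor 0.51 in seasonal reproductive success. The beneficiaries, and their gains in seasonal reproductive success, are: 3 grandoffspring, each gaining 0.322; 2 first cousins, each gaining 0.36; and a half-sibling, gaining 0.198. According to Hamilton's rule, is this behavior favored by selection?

Hamilton's rule: the trait is favored when the sum of r·B over every recipient exceeds the actor's cost C.
r to a grandoffspring = 0.25 (two parent–offspring links: r = (1/2)^2 = 1/4).
r to a first cousin = 0.125 (first cousins share one grandparent pair — two paths of length 4: r = 2·(1/2)^4 = 1/8).
r to a half-sibling = 0.25 (half-sibs share one parent — one path of length 2: r = (1/2)^2 = 1/4).
Summing one r·B term per recipient: 3·0.25·0.322 + 2·0.125·0.36 + 1·0.25·0.198 = 0.381.
0.381 < 0.51: the indirect benefit is less than the cost.

No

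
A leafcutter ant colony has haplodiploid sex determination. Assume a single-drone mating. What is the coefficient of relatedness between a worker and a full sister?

0.75

Haplodiploid full sisters inherit their father's entire haploid genome identically (contributing 1/2) and on average half of their mother's contribution (1/2 · 1/2 = 1/4); r = 1/2 + 1/4 = 3/4.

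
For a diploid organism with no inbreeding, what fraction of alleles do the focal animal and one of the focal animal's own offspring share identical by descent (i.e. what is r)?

0.5

Each parent–offspring link contributes a factor of 1/2, and independent paths through distinct common ancestors add.
One parent–offspring link: r = (1/2)^1 = 1/2.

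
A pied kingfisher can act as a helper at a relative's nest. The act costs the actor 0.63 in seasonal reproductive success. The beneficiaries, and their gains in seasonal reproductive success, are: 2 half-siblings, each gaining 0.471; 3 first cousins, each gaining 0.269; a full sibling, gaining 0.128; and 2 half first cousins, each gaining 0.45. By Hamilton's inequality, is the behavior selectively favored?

No

Hamilton's rule: the trait is favored when the sum of r·B over every recipient exceeds the actor's cost C.
r to a half-sibling = 1/4 (half-sibs share one parent — one path of length 2: r = (1/2)^2 = 1/4).
r to a first cousin = 0.125 (first cousins share one grandparent pair — two paths of length 4: r = 2·(1/2)^4 = 1/8).
r to a full sibling = 1/2 (full sibs share both parents — two paths of length 2: r = 2·(1/2)^2 = 1/2).
r to a half first cousin = 1/16 (half first cousins share one grandparent — one path of length 4: r = (1/2)^4 = 1/16).
Summing one r·B term per recipient: 2·0.25·0.471 + 3·0.125·0.269 + 1·0.5·0.128 + 2·0.0625·0.45 = 0.456625.
0.456625 < 0.63: the indirect benefit is less than the cost.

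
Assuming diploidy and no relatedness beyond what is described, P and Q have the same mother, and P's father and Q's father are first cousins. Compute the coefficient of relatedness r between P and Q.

0.28125

Wright's path rule: contributions from independent ancestry routes add.
P and Q are related in two ways: half-sibs through their shared mother (r = 1/4) and second cousins through their fathers (r = 1/32).
r = 1/4 + 1/32 = 9/32 = 0.28125.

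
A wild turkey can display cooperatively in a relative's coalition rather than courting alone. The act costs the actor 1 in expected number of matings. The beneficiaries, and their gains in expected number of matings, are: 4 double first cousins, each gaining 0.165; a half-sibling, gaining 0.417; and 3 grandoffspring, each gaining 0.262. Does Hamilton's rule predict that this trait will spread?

No

Hamilton's rule: the trait is favored when the sum of r·B over every recipient exceeds the actor's cost C.
r to a double first cousin = 0.25 (double first cousins share both grandparent pairs — four paths of length 4: r = 4·(1/2)^4 = 1/4).
r to a half-sibling = 1/4 (half-sibs share one parent — one path of length 2: r = (1/2)^2 = 1/4).
r to a grandoffspring = 1/4 (two parent–offspring links: r = (1/2)^2 = 1/4).
Summing one r·B term per recipient: 4·0.25·0.165 + 1·0.25·0.417 + 3·0.25·0.262 = 0.46575.
0.46575 < 1: the indirect benefit is less than the cost.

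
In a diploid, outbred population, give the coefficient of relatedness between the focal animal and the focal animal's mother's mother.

0.25

Each parent–offspring link contributes a factor of 1/2, and independent paths through distinct common ancestors add.
Two parent–offspring links: r = (1/2)^2 = 1/4.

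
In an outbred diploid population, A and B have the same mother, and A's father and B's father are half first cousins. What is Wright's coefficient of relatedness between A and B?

0.265625

Wright's path rule: contributions from independent ancestry routes add.
A and B are related in two ways: half-sibs through their shared mother (r = 1/4) and half second cousins through their fathers (r = 1/64).
r = 1/4 + 1/64 = 0.265625.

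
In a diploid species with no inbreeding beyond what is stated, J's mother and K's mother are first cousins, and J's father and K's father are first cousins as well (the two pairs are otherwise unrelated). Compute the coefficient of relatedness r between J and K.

0.0625

Relatedness sums over independent paths through distinct common ancestors.
J and K are related in two ways: second cousins through their mothers (r = 1/32) and second cousins through their fathers (r = 1/32).
r = 1/32 + 1/32 = 1/16 = 0.0625.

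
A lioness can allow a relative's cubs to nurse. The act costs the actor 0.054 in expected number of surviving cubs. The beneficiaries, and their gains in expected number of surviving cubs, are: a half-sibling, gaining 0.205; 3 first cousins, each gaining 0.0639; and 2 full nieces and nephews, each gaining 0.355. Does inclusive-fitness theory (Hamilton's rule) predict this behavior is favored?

Hamilton's rule: the trait is favored when the sum of r·B over every recipient exceeds the actor's cost C.
r to a half-sibling = 0.25 (half-sibs share one parent — one path of length 2: r = (1/2)^2 = 1/4).
r to a first cousin = 0.125 (first cousins share one grandparent pair — two paths of length 4: r = 2·(1/2)^4 = 1/8).
r to a full niece or nephew = 1/4 (full aunt/uncle↔niece/nephew: two paths of length 3 through the shared grandparent pair: r = 2·(1/2)^3 = 1/4).
Summing one r·B term per recipient: 1·0.25·0.205 + 3·0.125·0.0639 + 2·0.25·0.355 = 0.2527125.
0.2527125 > 0.054: the indirect benefit exceeds the cost.

Yes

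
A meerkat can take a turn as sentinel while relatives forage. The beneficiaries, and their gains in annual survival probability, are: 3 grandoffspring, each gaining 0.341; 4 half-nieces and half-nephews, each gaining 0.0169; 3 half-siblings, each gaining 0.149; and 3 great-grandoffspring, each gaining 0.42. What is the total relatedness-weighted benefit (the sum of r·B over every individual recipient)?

0.53345

r to a grandoffspring = 0.25 (two parent–offspring links: r = (1/2)^2 = 1/4).
r to a half-niece or half-nephew = 0.125 (half-aunt/uncle↔niece/nephew: one path of length 3: r = (1/2)^3 = 1/8).
r to a half-sibling = 1/4 (half-sibs share one parent — one path of length 2: r = (1/2)^2 = 1/4).
r to a great-grandoffspring = 0.125 (three parent–offspring links: r = (1/2)^3 = 1/8).
Summing one r·B term per recipient: 3·0.25·0.341 + 4·0.125·0.0169 + 3·0.25·0.149 + 3·0.125·0.42 = 0.53345.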